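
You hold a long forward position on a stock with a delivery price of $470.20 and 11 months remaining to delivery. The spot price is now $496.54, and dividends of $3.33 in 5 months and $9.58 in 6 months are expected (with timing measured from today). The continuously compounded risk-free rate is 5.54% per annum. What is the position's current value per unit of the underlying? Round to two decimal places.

PV(remaining dividends) I = 3.33·e^(−0.0554·5/12) + 9.58·e^(−0.0554·6/12) = 12.5723
Current forward F = (S − I)·e^(rT) = (496.54 − 12.5723)·e^(0.0554·11/12) = 483.9677 × 1.052095 = 509.1800
Value (long) = (F − K)·e^(−rT) = (509.1800 − 470.20) × 0.950485 = 37.0499
Value = $37.05

$37.05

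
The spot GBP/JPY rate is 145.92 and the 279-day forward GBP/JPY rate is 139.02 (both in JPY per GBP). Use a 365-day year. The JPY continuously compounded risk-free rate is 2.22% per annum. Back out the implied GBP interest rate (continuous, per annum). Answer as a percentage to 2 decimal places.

8.56%

F = S·e^((r_JPY − r_GBP)T) ⇒ r_GBP = r_JPY − ln(F/S)/T
ln(139.02/145.92) = -0.048441; /(279/365) = -0.063373
r_GBP = 0.0222 + 0.063373 = 0.085573
r_GBP = 8.56%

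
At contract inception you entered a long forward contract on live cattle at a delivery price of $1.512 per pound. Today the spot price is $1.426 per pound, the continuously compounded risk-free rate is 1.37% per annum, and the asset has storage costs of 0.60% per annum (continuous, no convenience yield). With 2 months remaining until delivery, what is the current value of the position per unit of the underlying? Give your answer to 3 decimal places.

-$0.081 per pound

Current fair forward for the remaining 2 months: F = S·e^((r + u)·T), (r + u) = 0.0137 + 0.0060 = 0.0197
F = 1.426 · e^(0.0197 × 2/12) = 1.426 × 1.003289 = 1.4307
Value of long forward = (F − K)·e^(−rT) = (1.4307 − 1.512) · e^(−0.0137·2/12)
= -0.0813 × 0.997719 = -0.081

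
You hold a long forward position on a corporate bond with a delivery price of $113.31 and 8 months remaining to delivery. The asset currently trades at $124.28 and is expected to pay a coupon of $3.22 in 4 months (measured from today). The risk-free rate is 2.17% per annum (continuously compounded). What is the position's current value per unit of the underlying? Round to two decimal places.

$9.40

PV(remaining coupons) I = 3.22·e^(−0.0217·4/12) = 3.1968
Current forward F = (S − I)·e^(rT) = (124.28 − 3.1968)·e^(0.0217·8/12) = 121.0832 × 1.014572 = 122.8476
Value (long) = (F − K)·e^(−rT) = (122.8476 − 113.31) × 0.985637 = 9.4006
Value = $9.40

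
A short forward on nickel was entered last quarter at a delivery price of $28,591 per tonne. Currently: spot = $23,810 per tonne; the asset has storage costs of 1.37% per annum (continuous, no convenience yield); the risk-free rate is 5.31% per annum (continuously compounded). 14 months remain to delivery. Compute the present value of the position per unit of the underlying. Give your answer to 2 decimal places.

$2679.91 per tonne

Current fair forward for the remaining 14 months: F = S·e^((r + u)·T), (r + u) = 0.0531 + 0.0137 = 0.0668
F = 23810 · e^(0.0668 × 14/12) = 23810 × 1.08105059 = 25739.8145
Value of long forward = (F − K)·e^(−rT) = (25739.8145 − 28591) · e^(−0.0531·14/12)
= -2851.1855 × 0.93992988 = -2679.91
Short position value = −(long value) = $2679.91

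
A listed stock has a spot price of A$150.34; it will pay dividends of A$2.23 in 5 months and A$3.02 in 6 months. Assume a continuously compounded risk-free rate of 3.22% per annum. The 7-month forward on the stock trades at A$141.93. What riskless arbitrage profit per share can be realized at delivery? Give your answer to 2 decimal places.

A$5.99 per share

PV(dividends) I = 2.23·e^(−0.0322·5/12) + 3.02·e^(−0.0322·6/12) = 5.1720
Fair forward F* = (S − I)·e^(rT) = (150.34 − 5.1720)·e^0.018783 = 145.1680 × 1.018961 = 147.9205
Market A$141.93 < fair 147.9205: forward underpriced → reverse cash-and-carry (short the stock, invest proceeds at r, pay the dividends, go long the forward).
Profit at T = |F_mkt − F*| = |141.93 − 147.9205| = A$5.99 per share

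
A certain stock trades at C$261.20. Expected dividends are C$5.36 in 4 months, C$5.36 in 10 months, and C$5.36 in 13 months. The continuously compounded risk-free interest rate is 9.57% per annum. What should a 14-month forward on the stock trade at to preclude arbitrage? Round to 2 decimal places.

PV(dividends) I = 5.36·e^(−0.0957·4/12) + 5.36·e^(−0.0957·10/12) + 5.36·e^(−0.0957·13/12)
I = 5.1917 + 4.9491 + 4.8321 = 14.9729
F = (S − I)·e^(rT) = (261.20 − 14.9729) · e^(0.0957·14/12)
= 246.2271 · e^0.111650 = 246.2271 × 1.118121 = C$275.31

C$275.31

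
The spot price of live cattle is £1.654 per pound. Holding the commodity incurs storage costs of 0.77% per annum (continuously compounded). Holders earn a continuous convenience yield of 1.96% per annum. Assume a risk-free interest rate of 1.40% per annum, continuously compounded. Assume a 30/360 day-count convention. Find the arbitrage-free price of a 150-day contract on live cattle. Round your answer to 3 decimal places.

£1.655 per pound

Net carry = r + u − y = 0.0140 + 0.0077 − 0.0196 = 0.0021
F = S·e^((r+u−y)T) = 1.654 · e^(0.0021 × 150/360) = 1.654 · e^0.000875
= 1.654 × 1.000875 = £1.655 per pound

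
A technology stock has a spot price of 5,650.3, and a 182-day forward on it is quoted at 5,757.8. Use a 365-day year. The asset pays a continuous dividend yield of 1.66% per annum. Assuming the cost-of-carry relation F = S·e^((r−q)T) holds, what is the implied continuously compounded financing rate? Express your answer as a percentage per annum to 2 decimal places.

From F = S·e^((r−q)T): (r − q) = ln(F/S)/T
ln(5757.8/5650.3) = ln(1.019026) = 0.018847
(r − q) = 0.018847 / (182/365) = 0.037798
r = ln(F/S)/T + q = 0.037798 + 0.0166 = 0.054398
r = 5.44%

5.44%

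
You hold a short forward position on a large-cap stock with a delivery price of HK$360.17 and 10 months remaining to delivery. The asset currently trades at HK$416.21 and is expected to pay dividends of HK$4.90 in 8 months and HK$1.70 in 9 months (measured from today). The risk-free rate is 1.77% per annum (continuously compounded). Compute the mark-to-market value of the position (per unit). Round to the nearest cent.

PV(remaining dividends) I = 4.90·e^(−0.0177·8/12) + 1.70·e^(−0.0177·9/12) = 6.5201
Current forward F = (S − I)·e^(rT) = (416.21 − 6.5201)·e^(0.0177·10/12) = 409.6899 × 1.014859 = 415.7775
Value (long) = (F − K)·e^(−rT) = (415.7775 − 360.17) × 0.985358 = 54.7933
Short position value = −(long value) = -HK$54.79

-HK$54.79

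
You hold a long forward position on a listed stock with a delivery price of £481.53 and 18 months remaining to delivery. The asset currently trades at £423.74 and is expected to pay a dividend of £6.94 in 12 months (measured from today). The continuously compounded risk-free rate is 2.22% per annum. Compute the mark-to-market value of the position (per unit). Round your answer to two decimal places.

PV(remaining dividends) I = 6.94·e^(−0.0222·12/12) = 6.7876
Current forward F = (S − I)·e^(rT) = (423.74 − 6.7876)·e^(0.0222·18/12) = 416.9524 × 1.033861 = 431.0708
Value (long) = (F − K)·e^(−rT) = (431.0708 − 481.53) × 0.967248 = -48.8066
Value = -£48.81

-£48.81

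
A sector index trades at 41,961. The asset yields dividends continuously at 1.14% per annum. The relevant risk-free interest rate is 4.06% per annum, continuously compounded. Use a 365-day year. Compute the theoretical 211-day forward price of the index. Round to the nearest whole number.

42,675

F = S·e^((r − q)T) = 41961 · e^((0.0406 − 0.0114) × 211/365)
= 41961 · e^0.016880 = 41961 × 1.017023
F = 42,675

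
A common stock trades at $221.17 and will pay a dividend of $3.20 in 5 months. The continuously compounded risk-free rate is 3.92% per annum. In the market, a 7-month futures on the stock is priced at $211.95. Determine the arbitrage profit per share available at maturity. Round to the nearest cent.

$11.11 per share

PV(dividends) I = 3.20·e^(−0.0392·5/12) = 3.1482
Fair futures F* = (S − I)·e^(rT) = (221.17 − 3.1482)·e^0.022867 = 218.0218 × 1.023130 = 223.0646
Market $211.95 < fair 223.0646: forward underpriced → reverse cash-and-carry (short the stock, invest proceeds at r, pay the dividends, go long the forward).
Profit at T = |F_mkt − F*| = |211.95 − 223.0646| = $11.11 per share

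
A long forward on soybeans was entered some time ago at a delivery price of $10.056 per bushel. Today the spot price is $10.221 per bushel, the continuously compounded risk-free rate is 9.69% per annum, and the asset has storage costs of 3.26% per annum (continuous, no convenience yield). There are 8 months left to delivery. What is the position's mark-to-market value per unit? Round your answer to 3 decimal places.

Current fair forward for the remaining 8 months: F = S·e^((r + u)·T), (r + u) = 0.0969 + 0.0326 = 0.1295
F = 10.221 · e^(0.1295 × 8/12) = 10.221 × 1.090170 = 11.1426
Value of long forward = (F − K)·e^(−rT) = (11.1426 − 10.056) · e^(−0.0969·8/12)
= 1.0866 × 0.937442 = 1.019

$1.019 per bushel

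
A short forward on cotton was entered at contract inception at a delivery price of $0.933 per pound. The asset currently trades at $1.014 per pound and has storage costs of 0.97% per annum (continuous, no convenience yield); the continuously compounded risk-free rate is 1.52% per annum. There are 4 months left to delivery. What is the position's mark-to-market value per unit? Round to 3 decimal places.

Current fair forward for the remaining 4 months: F = S·e^((r + u)·T), (r + u) = 0.0152 + 0.0097 = 0.0249
F = 1.014 · e^(0.0249 × 4/12) = 1.014 × 1.008335 = 1.0225
Value of long forward = (F − K)·e^(−rT) = (1.0225 − 0.933) · e^(−0.0152·4/12)
= 0.0895 × 0.994946 = 0.089
Short position value = −(long value) = -$0.089

-$0.089 per pound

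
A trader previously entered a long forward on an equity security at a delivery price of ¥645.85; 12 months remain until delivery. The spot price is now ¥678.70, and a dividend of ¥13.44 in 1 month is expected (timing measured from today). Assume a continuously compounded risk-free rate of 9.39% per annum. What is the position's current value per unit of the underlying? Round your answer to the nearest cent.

¥77.40

PV(remaining dividends) I = 13.44·e^(−0.0939·1/12) = 13.3352
Current forward F = (S − I)·e^(rT) = (678.70 − 13.3352)·e^(0.0939·12/12) = 665.3648 × 1.098450 = 730.8700
Value (long) = (F − K)·e^(−rT) = (730.8700 − 645.85) × 0.910374 = 77.4000
Value = ¥77.40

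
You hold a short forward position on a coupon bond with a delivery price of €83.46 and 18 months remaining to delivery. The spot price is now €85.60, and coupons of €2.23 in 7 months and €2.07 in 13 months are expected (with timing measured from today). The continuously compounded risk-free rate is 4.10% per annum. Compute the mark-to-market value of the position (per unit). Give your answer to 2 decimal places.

-€2.96

PV(remaining coupons) I = 2.23·e^(−0.0410·7/12) + 2.07·e^(−0.0410·13/12) = 4.1574
Current forward F = (S − I)·e^(rT) = (85.60 − 4.1574)·e^(0.0410·18/12) = 81.4426 × 1.063430 = 86.6085
Value (long) = (F − K)·e^(−rT) = (86.6085 − 83.46) × 0.940353 = 2.9607
Short position value = −(long value) = -€2.96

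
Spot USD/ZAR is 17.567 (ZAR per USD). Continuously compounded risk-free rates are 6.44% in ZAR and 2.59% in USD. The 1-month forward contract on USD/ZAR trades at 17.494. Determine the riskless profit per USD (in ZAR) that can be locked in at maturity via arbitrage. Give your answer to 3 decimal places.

0.129 per USD (in ZAR)

Fair forward: F* = S·e^(carry·T), with carry = (r_ZAR − r_USD) = 0.0644 − 0.0259 = 0.0385
F* = 17.567 · e^(0.0385 × 1/12) = 17.567 · e^0.003208 = 17.567 × 1.003213 = 17.6234
Market 17.494 < fair 17.6234: forward underpriced → reverse cash-and-carry (short spot, go long the forward).
At maturity, profit = |F_mkt − F*| = |17.494 − 17.6234| = 0.129 per USD (in ZAR)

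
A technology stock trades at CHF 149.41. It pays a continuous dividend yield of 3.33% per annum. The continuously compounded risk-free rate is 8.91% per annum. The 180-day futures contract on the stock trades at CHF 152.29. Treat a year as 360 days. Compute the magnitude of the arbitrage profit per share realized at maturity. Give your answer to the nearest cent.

Fair futures: F* = S·e^(carry·T), with carry = (r − q) = 0.0891 − 0.0333 = 0.0558
F* = 149.41 · e^(0.0558 × 180/360) = 149.41 · e^0.027900 = 149.41 × 1.028293 = CHF 153.6373
Market CHF 152.29 < fair CHF 153.6373: forward underpriced → reverse cash-and-carry (short spot, go long the forward).
At maturity, profit = |F_mkt − F*| = |152.29 − 153.6373| = CHF 1.35 per share

CHF 1.35 per share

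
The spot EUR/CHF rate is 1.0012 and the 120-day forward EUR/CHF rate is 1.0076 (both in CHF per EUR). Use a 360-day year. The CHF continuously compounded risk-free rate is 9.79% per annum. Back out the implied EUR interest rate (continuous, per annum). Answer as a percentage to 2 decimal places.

F = S·e^((r_CHF − r_EUR)T) ⇒ r_EUR = r_CHF − ln(F/S)/T
ln(1.0076/1.0012) = 0.006372; /(120/360) = 0.019116
r_EUR = 0.0979 − 0.019116 = 0.078784
r_EUR = 7.88%

7.88%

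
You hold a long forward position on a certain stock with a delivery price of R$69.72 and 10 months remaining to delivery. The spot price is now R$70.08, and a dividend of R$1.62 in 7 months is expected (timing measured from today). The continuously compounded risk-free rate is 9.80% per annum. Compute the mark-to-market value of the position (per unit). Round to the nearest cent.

PV(remaining dividends) I = 1.62·e^(−0.0980·7/12) = 1.5300
Current forward F = (S − I)·e^(rT) = (70.08 − 1.5300)·e^(0.0980·10/12) = 68.5500 × 1.085094 = 74.3832
Value (long) = (F − K)·e^(−rT) = (74.3832 − 69.72) × 0.921579 = 4.2975
Value = R$4.30

R$4.30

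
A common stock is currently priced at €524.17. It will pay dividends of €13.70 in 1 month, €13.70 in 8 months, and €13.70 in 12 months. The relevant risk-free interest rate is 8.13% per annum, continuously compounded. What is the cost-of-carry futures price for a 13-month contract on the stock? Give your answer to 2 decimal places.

€529.60

PV(dividends) I = 13.70·e^(−0.0813·1/12) + 13.70·e^(−0.0813·8/12) + 13.70·e^(−0.0813·12/12)
I = 13.6075 + 12.9772 + 12.6303 = 39.2150
F = (S − I)·e^(rT) = (524.17 − 39.2150) · e^(0.0813·13/12)
= 484.9550 · e^0.088075 = 484.9550 × 1.092070 = €529.60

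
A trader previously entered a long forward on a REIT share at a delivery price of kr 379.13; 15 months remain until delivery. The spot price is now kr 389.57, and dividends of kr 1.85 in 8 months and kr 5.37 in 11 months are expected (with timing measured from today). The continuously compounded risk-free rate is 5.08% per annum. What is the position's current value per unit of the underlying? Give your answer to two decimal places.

kr 26.85

PV(remaining dividends) I = 1.85·e^(−0.0508·8/12) + 5.37·e^(−0.0508·11/12) = 6.9141
Current forward F = (S − I)·e^(rT) = (389.57 − 6.9141)·e^(0.0508·15/12) = 382.6559 × 1.065559 = 407.7424
Value (long) = (F − K)·e^(−rT) = (407.7424 − 379.13) × 0.938474 = 26.8520
Value = kr 26.85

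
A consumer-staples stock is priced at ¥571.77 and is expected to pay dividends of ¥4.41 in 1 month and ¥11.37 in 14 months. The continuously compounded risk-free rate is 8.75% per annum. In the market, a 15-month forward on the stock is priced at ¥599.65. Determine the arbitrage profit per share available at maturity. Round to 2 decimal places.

¥21.87 per share

PV(dividends) I = 4.41·e^(−0.0875·1/12) + 11.37·e^(−0.0875·14/12) = 14.6446
Fair forward F* = (S − I)·e^(rT) = (571.77 − 14.6446)·e^0.109375 = 557.1254 × 1.115581 = 621.5185
Market ¥599.65 < fair 621.5185: forward underpriced → reverse cash-and-carry (short the stock, invest proceeds at r, pay the dividends, go long the forward).
Profit at T = |F_mkt − F*| = |599.65 − 621.5185| = ¥21.87 per share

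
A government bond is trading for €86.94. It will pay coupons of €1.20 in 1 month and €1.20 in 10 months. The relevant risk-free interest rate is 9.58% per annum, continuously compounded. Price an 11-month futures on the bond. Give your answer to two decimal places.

€92.41

PV(coupons) I = 1.20·e^(−0.0958·1/12) + 1.20·e^(−0.0958·10/12)
I = 1.1905 + 1.1079 = 2.2984
F = (S − I)·e^(rT) = (86.94 − 2.2984) · e^(0.0958·11/12)
= 84.6416 · e^0.087817 = 84.6416 × 1.091788 = €92.41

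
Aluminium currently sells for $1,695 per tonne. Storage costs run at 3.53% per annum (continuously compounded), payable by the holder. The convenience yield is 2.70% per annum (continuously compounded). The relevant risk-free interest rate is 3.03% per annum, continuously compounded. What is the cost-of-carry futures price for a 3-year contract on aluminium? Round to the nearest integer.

$1,903 per tonne

Net carry = r + u − y = 0.0303 + 0.0353 − 0.0270 = 0.0386
F = S·e^((r+u−y)T) = 1695 · e^(0.0386 × 3) = 1695 · e^0.115800
= 1695 × 1.122771 = $1,903 per tonne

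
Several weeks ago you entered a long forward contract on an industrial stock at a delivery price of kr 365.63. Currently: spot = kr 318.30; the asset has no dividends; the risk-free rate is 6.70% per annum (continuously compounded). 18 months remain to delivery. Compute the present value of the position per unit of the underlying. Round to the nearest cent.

-kr 12.37

Current fair forward for the remaining 18 months: F = S·e^(r·T), r = 0.0670
F = 318.30 · e^(0.0670 × 18/12) = 318.30 × 1.105724 = 351.9519
Value of long forward = (F − K)·e^(−rT) = (351.9519 − 365.63) · e^(−0.0670·18/12)
= -13.6781 × 0.904385 = -12.37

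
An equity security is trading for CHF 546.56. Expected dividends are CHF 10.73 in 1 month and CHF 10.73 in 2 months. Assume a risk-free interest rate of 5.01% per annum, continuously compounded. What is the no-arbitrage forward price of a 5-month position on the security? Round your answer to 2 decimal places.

CHF 536.31

PV(dividends) I = 10.73·e^(−0.0501·1/12) + 10.73·e^(−0.0501·2/12)
I = 10.6853 + 10.6408 = 21.3261
F = (S − I)·e^(rT) = (546.56 − 21.3261) · e^(0.0501·5/12)
= 525.2339 · e^0.020875 = 525.2339 × 1.021094 = CHF 536.31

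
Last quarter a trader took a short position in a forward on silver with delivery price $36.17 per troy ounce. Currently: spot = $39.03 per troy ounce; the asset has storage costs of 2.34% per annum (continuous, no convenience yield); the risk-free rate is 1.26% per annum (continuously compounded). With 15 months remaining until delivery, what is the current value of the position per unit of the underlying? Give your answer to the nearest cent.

-$4.58 per troy ounce

Current fair forward for the remaining 15 months: F = S·e^((r + u)·T), (r + u) = 0.0126 + 0.0234 = 0.0360
F = 39.03 · e^(0.0360 × 15/12) = 39.03 × 1.046028 = 40.8265
Value of long forward = (F − K)·e^(−rT) = (40.8265 − 36.17) · e^(−0.0126·15/12)
= 4.6565 × 0.984373 = 4.58
Short position value = −(long value) = -$4.58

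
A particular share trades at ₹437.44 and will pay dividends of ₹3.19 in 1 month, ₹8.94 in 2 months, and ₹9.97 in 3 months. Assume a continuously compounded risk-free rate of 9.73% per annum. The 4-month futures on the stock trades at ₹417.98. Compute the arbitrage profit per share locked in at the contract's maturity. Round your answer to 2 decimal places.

₹11.47 per share

PV(dividends) I = 3.19·e^(−0.0973·1/12) + 8.94·e^(−0.0973·2/12) + 9.97·e^(−0.0973·3/12) = 21.6908
Fair futures F* = (S − I)·e^(rT) = (437.44 − 21.6908)·e^0.032433 = 415.7492 × 1.032965 = 429.4544
Market ₹417.98 < fair 429.4544: forward underpriced → reverse cash-and-carry (short the stock, invest proceeds at r, pay the dividends, go long the forward).
Profit at T = |F_mkt − F*| = |417.98 − 429.4544| = ₹11.47 per share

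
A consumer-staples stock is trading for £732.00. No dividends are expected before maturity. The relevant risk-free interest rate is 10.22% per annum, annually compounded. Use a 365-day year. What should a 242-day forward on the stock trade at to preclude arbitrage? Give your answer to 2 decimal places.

£780.78

F = S · (1+r)^T
= 732.00 × 1.066643
F = £780.78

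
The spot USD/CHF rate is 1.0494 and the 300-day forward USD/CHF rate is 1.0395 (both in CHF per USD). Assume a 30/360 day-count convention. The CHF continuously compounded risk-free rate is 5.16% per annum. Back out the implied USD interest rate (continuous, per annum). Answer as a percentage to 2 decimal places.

F = S·e^((r_CHF − r_USD)T) ⇒ r_USD = r_CHF − ln(F/S)/T
ln(1.0395/1.0494) = -0.009479; /(300/360) = -0.011375
r_USD = 0.0516 + 0.011375 = 0.062975
r_USD = 6.30%

6.30%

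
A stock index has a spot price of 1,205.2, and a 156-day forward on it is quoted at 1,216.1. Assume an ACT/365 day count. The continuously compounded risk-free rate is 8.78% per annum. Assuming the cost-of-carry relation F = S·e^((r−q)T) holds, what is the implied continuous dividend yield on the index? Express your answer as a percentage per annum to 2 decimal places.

6.67%

From F = S·e^((r−q)T): (r − q) = ln(F/S)/T
ln(1216.1/1205.2) = ln(1.009044) = 0.009003
(r − q) = 0.009003 / (156/365) = 0.021065
q = r − ln(F/S)/T = 0.0878 − 0.021065 = 0.066735
q = 6.67%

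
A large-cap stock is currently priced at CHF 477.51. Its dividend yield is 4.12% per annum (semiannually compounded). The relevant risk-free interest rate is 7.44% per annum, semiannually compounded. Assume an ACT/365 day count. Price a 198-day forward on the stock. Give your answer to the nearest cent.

CHF 485.94

F = S · (1+r/2)^(2T) / (1+q/2)^(2T)
= 477.51 × 1.040422 / 1.022369 = 477.51 × 1.017658
F = CHF 485.94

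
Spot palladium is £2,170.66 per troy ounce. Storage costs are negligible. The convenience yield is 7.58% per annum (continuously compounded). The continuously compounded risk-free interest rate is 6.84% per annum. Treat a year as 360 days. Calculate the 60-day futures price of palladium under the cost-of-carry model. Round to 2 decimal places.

£2,167.98 per troy ounce

Net carry = r + u − y = 0.0684 + 0.0000 − 0.0758 = -0.0074
F = S·e^((r+u−y)T) = 2170.66 · e^(-0.0074 × 60/360) = 2170.66 · e^-0.00123333
= 2170.66 × 0.99876743 = £2,167.98 per troy ounce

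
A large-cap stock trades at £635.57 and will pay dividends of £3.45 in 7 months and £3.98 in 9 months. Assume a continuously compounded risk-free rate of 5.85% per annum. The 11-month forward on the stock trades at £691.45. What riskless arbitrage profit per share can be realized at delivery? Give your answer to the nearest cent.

PV(dividends) I = 3.45·e^(−0.0585·7/12) + 3.98·e^(−0.0585·9/12) = 7.1434
Fair forward F* = (S − I)·e^(rT) = (635.57 − 7.1434)·e^0.053625 = 628.4266 × 1.055089 = 663.0460
Market £691.45 > fair 663.0460: forward overpriced → cash-and-carry (borrow at r, buy the stock and collect the dividends, short the forward).
Profit at T = |F_mkt − F*| = |691.45 − 663.0460| = £28.40 per share

£28.40 per share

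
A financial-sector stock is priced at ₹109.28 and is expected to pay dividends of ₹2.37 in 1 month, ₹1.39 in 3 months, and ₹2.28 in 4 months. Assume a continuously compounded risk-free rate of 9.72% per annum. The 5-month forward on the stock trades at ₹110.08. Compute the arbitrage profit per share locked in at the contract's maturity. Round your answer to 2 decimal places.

PV(dividends) I = 2.37·e^(−0.0972·1/12) + 1.39·e^(−0.0972·3/12) + 2.28·e^(−0.0972·4/12) = 5.9148
Fair forward F* = (S − I)·e^(rT) = (109.28 − 5.9148)·e^0.040500 = 103.3652 × 1.041331 = 107.6374
Market ₹110.08 > fair 107.6374: forward overpriced → cash-and-carry (borrow at r, buy the stock and collect the dividends, short the forward).
Profit at T = |F_mkt − F*| = |110.08 − 107.6374| = ₹2.44 per share

₹2.44 per share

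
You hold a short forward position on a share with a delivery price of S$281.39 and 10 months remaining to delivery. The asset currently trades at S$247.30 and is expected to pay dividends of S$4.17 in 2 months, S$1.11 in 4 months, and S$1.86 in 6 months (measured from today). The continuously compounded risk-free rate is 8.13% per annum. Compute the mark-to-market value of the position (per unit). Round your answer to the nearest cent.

PV(remaining dividends) I = 4.17·e^(−0.0813·2/12) + 1.11·e^(−0.0813·4/12) + 1.86·e^(−0.0813·6/12) = 6.9801
Current forward F = (S − I)·e^(rT) = (247.30 − 6.9801)·e^(0.0813·10/12) = 240.3199 × 1.070098 = 257.1658
Value (long) = (F − K)·e^(−rT) = (257.1658 − 281.39) × 0.934494 = -22.6374
Short position value = −(long value) = S$22.64

S$22.64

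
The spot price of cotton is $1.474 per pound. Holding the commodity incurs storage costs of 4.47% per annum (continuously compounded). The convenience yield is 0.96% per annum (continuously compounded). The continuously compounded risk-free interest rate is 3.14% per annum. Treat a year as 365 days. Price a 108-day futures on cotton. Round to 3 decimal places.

$1.503 per pound

Net carry = r + u − y = 0.0314 + 0.0447 − 0.0096 = 0.0665
F = S·e^((r+u−y)T) = 1.474 · e^(0.0665 × 108/365) = 1.474 · e^0.019677
= 1.474 × 1.019872 = $1.503 per pound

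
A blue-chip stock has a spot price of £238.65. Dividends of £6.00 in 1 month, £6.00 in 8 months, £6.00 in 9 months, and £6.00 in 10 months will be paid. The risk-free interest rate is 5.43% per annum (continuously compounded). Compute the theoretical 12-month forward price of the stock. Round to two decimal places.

PV(dividends) I = 6.00·e^(−0.0543·1/12) + 6.00·e^(−0.0543·8/12) + 6.00·e^(−0.0543·9/12) + 6.00·e^(−0.0543·10/12)
I = 5.9729 + 5.7867 + 5.7606 + 5.7346 = 23.2548
F = (S − I)·e^(rT) = (238.65 − 23.2548) · e^(0.0543·12/12)
= 215.3952 · e^0.054300 = 215.3952 × 1.055801 = £227.41

£227.41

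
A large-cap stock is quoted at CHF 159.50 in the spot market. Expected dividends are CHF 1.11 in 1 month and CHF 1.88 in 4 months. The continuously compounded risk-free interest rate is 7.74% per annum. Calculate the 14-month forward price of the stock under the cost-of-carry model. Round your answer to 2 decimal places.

CHF 171.36

PV(dividends) I = 1.11·e^(−0.0774·1/12) + 1.88·e^(−0.0774·4/12)
I = 1.1029 + 1.8321 = 2.9350
F = (S − I)·e^(rT) = (159.50 − 2.9350) · e^(0.0774·14/12)
= 156.5650 · e^0.090300 = 156.5650 × 1.094503 = CHF 171.36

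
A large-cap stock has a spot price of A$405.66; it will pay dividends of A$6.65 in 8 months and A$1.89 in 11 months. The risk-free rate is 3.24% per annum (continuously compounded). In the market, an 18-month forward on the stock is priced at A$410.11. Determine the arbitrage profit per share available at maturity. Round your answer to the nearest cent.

A$6.99 per share

PV(dividends) I = 6.65·e^(−0.0324·8/12) + 1.89·e^(−0.0324·11/12) = 8.3426
Fair forward F* = (S − I)·e^(rT) = (405.66 − 8.3426)·e^0.048600 = 397.3174 × 1.049800 = 417.1038
Market A$410.11 < fair 417.1038: forward underpriced → reverse cash-and-carry (short the stock, invest proceeds at r, pay the dividends, go long the forward).
Profit at T = |F_mkt − F*| = |410.11 − 417.1038| = A$6.99 per share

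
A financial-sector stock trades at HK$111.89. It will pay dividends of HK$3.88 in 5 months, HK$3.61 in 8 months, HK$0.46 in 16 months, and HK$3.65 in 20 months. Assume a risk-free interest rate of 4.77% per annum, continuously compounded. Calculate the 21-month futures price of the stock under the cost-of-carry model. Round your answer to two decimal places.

HK$109.56

PV(dividends) I = 3.88·e^(−0.0477·5/12) + 3.61·e^(−0.0477·8/12) + 0.46·e^(−0.0477·16/12) + 3.65·e^(−0.0477·20/12)
I = 3.8036 + 3.4970 + 0.4317 + 3.3711 = 11.1034
F = (S − I)·e^(rT) = (111.89 − 11.1034) · e^(0.0477·21/12)
= 100.7866 · e^0.083475 = 100.7866 × 1.087058 = HK$109.56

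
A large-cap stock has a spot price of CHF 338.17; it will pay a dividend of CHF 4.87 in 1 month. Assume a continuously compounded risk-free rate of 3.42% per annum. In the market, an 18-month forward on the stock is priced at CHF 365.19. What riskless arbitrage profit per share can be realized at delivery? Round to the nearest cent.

PV(dividends) I = 4.87·e^(−0.0342·1/12) = 4.8561
Fair forward F* = (S − I)·e^(rT) = (338.17 − 4.8561)·e^0.051300 = 333.3139 × 1.052639 = 350.8592
Market CHF 365.19 > fair 350.8592: forward overpriced → cash-and-carry (borrow at r, buy the stock and collect the dividends, short the forward).
Profit at T = |F_mkt − F*| = |365.19 − 350.8592| = CHF 14.33 per share

CHF 14.33 per share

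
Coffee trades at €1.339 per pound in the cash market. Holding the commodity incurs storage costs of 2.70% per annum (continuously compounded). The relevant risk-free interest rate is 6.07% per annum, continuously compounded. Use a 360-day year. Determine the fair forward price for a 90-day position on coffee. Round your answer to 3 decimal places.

€1.369 per pound

Net carry = r + u − y = 0.0607 + 0.0270 − 0.0000 = 0.0877
F = S·e^((r+u−y)T) = 1.339 · e^(0.0877 × 90/360) = 1.339 · e^0.021925
= 1.339 × 1.022167 = €1.369 per pound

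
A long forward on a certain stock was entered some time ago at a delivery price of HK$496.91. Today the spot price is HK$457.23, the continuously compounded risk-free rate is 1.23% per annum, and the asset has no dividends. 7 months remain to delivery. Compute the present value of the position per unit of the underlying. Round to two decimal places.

Current fair forward for the remaining 7 months: F = S·e^(r·T), r = 0.0123
F = 457.23 · e^(0.0123 × 7/12) = 457.23 × 1.007201 = 460.5225
Value of long forward = (F − K)·e^(−rT) = (460.5225 − 496.91) · e^(−0.0123·7/12)
= -36.3875 × 0.992851 = -36.13

-HK$36.13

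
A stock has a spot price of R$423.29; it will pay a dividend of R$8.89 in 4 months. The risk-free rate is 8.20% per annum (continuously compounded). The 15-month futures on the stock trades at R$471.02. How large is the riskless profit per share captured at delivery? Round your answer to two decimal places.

R$11.63 per share

PV(dividends) I = 8.89·e^(−0.0820·4/12) = 8.6503
Fair futures F* = (S − I)·e^(rT) = (423.29 − 8.6503)·e^0.102500 = 414.6397 × 1.107937 = 459.3947
Market R$471.02 > fair 459.3947: forward overpriced → cash-and-carry (borrow at r, buy the stock and collect the dividends, short the forward).
Profit at T = |F_mkt − F*| = |471.02 − 459.3947| = R$11.63 per share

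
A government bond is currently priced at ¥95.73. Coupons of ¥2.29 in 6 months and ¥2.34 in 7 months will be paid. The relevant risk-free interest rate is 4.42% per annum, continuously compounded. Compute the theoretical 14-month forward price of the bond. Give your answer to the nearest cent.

PV(coupons) I = 2.29·e^(−0.0442·6/12) + 2.34·e^(−0.0442·7/12)
I = 2.2399 + 2.2804 = 4.5203
F = (S − I)·e^(rT) = (95.73 − 4.5203) · e^(0.0442·14/12)
= 91.2097 · e^0.051567 = 91.2097 × 1.052920 = ¥96.04

¥96.04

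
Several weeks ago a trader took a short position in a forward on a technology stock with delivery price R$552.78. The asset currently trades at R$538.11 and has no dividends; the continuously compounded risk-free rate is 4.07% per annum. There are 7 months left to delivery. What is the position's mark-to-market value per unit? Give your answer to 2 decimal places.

Current fair forward for the remaining 7 months: F = S·e^(r·T), r = 0.0407
F = 538.11 · e^(0.0407 × 7/12) = 538.11 × 1.024026 = 551.0386
Value of long forward = (F − K)·e^(−rT) = (551.0386 − 552.78) · e^(−0.0407·7/12)
= -1.7414 × 0.976538 = -1.70
Short position value = −(long value) = R$1.70

R$1.70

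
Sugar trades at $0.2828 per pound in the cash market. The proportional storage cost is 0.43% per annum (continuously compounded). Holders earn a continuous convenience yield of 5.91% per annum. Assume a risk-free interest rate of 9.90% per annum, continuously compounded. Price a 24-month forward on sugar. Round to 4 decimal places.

$0.3089 per pound

Net carry = r + u − y = 0.0990 + 0.0043 − 0.0591 = 0.0442
F = S·e^((r+u−y)T) = 0.2828 · e^(0.0442 × 24/12) = 0.2828 · e^0.088400
= 0.2828 × 1.092425 = $0.3089 per pound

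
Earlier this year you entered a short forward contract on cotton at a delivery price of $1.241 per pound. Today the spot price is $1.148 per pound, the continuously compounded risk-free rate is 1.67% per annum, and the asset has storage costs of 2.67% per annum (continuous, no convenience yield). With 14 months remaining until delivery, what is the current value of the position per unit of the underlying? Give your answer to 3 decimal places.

Current fair forward for the remaining 14 months: F = S·e^((r + u)·T), (r + u) = 0.0167 + 0.0267 = 0.0434
F = 1.148 · e^(0.0434 × 14/12) = 1.148 × 1.051937 = 1.2076
Value of long forward = (F − K)·e^(−rT) = (1.2076 − 1.241) · e^(−0.0167·14/12)
= -0.0334 × 0.980705 = -0.033
Short position value = −(long value) = $0.033

$0.033 per pound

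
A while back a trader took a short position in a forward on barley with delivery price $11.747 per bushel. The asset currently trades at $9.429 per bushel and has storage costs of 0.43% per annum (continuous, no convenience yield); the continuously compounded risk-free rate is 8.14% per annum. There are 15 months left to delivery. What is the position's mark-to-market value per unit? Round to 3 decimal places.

$1.131 per bushel

Current fair forward for the remaining 15 months: F = S·e^((r + u)·T), (r + u) = 0.0814 + 0.0043 = 0.0857
F = 9.429 · e^(0.0857 × 15/12) = 9.429 × 1.113073 = 10.4952
Value of long forward = (F − K)·e^(−rT) = (10.4952 − 11.747) · e^(−0.0814·15/12)
= -1.2518 × 0.903255 = -1.131
Short position value = −(long value) = $1.131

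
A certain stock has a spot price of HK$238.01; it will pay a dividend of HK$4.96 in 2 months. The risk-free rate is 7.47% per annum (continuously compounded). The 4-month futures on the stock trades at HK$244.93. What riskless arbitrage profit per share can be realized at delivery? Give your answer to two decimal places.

PV(dividends) I = 4.96·e^(−0.0747·2/12) = 4.8986
Fair futures F* = (S − I)·e^(rT) = (238.01 − 4.8986)·e^0.024900 = 233.1114 × 1.025213 = 238.9888
Market HK$244.93 > fair 238.9888: forward overpriced → cash-and-carry (borrow at r, buy the stock and collect the dividends, short the forward).
Profit at T = |F_mkt − F*| = |244.93 − 238.9888| = HK$5.94 per share

HK$5.94 per share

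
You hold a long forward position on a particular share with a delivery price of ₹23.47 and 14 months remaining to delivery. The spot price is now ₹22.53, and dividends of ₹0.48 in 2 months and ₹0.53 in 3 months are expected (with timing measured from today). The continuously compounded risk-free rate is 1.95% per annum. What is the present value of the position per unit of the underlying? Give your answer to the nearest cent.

-₹1.42

PV(remaining dividends) I = 0.48·e^(−0.0195·2/12) + 0.53·e^(−0.0195·3/12) = 1.0059
Current forward F = (S − I)·e^(rT) = (22.53 − 1.0059)·e^(0.0195·14/12) = 21.5241 × 1.023011 = 22.0194
Value (long) = (F − K)·e^(−rT) = (22.0194 − 23.47) × 0.977507 = -1.4180
Value = -₹1.42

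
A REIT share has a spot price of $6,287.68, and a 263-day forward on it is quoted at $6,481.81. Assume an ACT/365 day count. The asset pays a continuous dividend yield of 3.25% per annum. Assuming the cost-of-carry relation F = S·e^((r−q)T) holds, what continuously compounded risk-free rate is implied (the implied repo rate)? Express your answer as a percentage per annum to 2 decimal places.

From F = S·e^((r−q)T): (r − q) = ln(F/S)/T
ln(6481.81/6287.68) = ln(1.030875) = 0.030408
(r − q) = 0.030408 / (263/365) = 0.042201
r = ln(F/S)/T + q = 0.042201 + 0.0325 = 0.074701
r = 7.47%

7.47%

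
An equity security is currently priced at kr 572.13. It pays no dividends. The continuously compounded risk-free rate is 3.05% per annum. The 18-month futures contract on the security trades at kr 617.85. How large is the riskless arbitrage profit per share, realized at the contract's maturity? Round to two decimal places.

Fair futures: F* = S·e^(carry·T), with carry = r = 0.0305
F* = 572.13 · e^(0.0305 × 18/12) = 572.13 · e^0.045750 = 572.13 × 1.046813 = kr 598.9131
Market kr 617.85 > fair kr 598.9131: forward overpriced → cash-and-carry (buy spot, short the forward).
At maturity, profit = |F_mkt − F*| = |617.85 − 598.9131| = kr 18.94 per share

kr 18.94 per share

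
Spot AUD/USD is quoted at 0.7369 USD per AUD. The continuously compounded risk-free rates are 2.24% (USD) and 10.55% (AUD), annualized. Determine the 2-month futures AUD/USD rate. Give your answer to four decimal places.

F = S·e^((r_USD − r_AUD)T) = 0.7369 · e^((0.0224 − 0.1055) × 2/12)
= 0.7369 · e^-0.013850 = 0.7369 × 0.986245
F = 0.7268 USD per AUD

0.7268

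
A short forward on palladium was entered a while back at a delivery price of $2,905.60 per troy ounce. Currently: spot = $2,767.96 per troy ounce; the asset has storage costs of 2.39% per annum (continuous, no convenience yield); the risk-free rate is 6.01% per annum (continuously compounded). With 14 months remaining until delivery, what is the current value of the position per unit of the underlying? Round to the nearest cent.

Current fair forward for the remaining 14 months: F = S·e^((r + u)·T), (r + u) = 0.0601 + 0.0239 = 0.0840
F = 2767.96 · e^(0.0840 × 14/12) = 2767.96 × 1.10296279 = 3052.9569
Value of long forward = (F − K)·e^(−rT) = (3052.9569 − 2905.60) · e^(−0.0601·14/12)
= 147.3569 × 0.93228505 = 137.38
Short position value = −(long value) = -$137.38

-$137.38 per troy ounce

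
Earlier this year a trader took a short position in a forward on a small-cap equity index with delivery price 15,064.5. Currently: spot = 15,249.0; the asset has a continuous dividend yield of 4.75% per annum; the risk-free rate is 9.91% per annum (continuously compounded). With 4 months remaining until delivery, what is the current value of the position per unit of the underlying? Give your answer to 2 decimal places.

-434.46

Current fair forward for the remaining 4 months: F = S·e^((r − q)·T), (r − q) = 0.0991 − 0.0475 = 0.0516
F = 15249.0 · e^(0.0516 × 4/12) = 15249.0 × 1.01734877 = 15513.5514
Value of long forward = (F − K)·e^(−rT) = (15513.5514 − 15064.5) · e^(−0.0991·4/12)
= 449.0514 × 0.96750631 = 434.46
Short position value = −(long value) = -434.46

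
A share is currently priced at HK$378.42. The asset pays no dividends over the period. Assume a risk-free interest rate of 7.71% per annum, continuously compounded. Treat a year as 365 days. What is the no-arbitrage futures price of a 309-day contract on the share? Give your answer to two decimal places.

F = S·e^(rT) = 378.42 · e^(0.0771 × 309/365)
= 378.42 · e^0.065271 = 378.42 × 1.067448
F = HK$403.94

HK$403.94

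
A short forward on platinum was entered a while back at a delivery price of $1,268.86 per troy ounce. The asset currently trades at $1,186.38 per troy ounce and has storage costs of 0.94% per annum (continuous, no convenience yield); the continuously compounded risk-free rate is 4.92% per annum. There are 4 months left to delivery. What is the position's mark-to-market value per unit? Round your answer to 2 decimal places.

$58.12 per troy ounce

Current fair forward for the remaining 4 months: F = S·e^((r + u)·T), (r + u) = 0.0492 + 0.0094 = 0.0586
F = 1186.38 · e^(0.0586 × 4/12) = 1186.38 × 1.01972536 = 1209.7818
Value of long forward = (F − K)·e^(−rT) = (1209.7818 − 1268.86) · e^(−0.0492·4/12)
= -59.0782 × 0.98373375 = -58.12
Short position value = −(long value) = $58.12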